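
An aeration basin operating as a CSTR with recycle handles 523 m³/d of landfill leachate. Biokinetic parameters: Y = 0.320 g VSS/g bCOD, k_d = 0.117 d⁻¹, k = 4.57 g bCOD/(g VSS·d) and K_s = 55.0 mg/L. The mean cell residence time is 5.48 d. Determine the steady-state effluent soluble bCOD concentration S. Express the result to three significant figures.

From the Monod/SRT balance for a CMAS, S = K_s·(1+k_d θ_c)/[θ_c·(Y k − k_d) − 1] = 55.0 × (1 + 0.117 × 5.48) / [5.48 × (0.320 × 4.57 − 0.117) − 1] = 90.26 / 6.373 = 14.16 mg/L.

S ≈ 14.2 mg/L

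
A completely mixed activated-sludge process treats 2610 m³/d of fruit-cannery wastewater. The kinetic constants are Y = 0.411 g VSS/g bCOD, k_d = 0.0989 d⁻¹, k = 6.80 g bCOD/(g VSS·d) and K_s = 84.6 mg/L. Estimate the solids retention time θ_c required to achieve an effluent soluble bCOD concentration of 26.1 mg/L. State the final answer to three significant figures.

Specific growth rate at S = 26.1 mg/L: μ = YkS/(K_s+S) = 0.411·6.80·26.1/(84.6+26.1) = 0.6589 d⁻¹.
Then 1/θ_c = μ − k_d = 0.6589 − 0.0989 = 0.5600 d⁻¹, giving θ_c = 1.786 d.

θ_c ≈ 1.79 d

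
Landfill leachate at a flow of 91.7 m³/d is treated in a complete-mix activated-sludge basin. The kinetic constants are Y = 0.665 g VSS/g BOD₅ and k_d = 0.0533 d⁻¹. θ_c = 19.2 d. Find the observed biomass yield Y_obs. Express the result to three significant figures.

Y_obs ≈ 0.329 g VSS/g BOD₅

Y_obs = Y / (1 + k_d θ_c) = 0.665 / (1 + 0.0533 × 19.2) = 0.665 / 2.023 = 0.3287.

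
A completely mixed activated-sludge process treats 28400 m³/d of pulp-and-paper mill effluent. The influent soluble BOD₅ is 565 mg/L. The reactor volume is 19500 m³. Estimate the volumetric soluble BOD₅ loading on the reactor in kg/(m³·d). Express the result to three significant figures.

L_v ≈ 0.823 kg soluble BOD₅/(m³·d)

Volumetric loading L_v = Q·S₀ / V = 28400 × 565 g/m³ / 19500 m³ = 822.9 g/(m³·d) = 0.8229 kg soluble BOD₅/(m³·d).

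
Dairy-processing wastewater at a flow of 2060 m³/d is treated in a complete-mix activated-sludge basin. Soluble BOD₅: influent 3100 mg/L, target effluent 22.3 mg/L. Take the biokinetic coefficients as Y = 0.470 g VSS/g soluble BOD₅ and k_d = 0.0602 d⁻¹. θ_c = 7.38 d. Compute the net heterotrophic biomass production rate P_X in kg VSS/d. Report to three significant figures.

Observed yield with endogenous decay: Y_obs = Y / (1 + k_d·θ_c) = 0.470 / (1 + 0.0602 × 7.38) = 0.470 / 1.444 = 0.3254 g VSS/g soluble BOD₅.
Substrate removed = Q·(S₀ − S) = 2060 m³/d × (3100 − 22.3) g/m³ = 6.34×10^6 g/d = 6340 kg/d.
So the net sludge growth is P_X = 0.3254 × 6340 = 2063 kg VSS/d.

P_X ≈ 2060 kg VSS/d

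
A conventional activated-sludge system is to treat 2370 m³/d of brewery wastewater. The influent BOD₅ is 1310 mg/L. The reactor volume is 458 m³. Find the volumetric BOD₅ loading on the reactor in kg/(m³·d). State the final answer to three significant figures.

L_v ≈ 6.78 kg BOD₅/(m³·d)

Applied BOD₅ load per unit volume = Q·S₀/V = (2370 × 1310/1000)/458.0 = 6.779 kg BOD₅·m⁻³·d⁻¹.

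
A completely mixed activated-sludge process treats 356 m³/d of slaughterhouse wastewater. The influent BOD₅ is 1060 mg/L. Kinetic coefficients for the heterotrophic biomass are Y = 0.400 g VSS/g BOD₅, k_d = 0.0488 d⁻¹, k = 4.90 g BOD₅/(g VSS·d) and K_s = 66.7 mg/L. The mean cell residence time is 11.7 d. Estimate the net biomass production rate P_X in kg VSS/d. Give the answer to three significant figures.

Effluent substrate depends only on kinetics and SRT: S = K_s(1 + k_d θ_c) / [θ_c(Yk − k_d) − 1] = 66.7 × (1 + 0.0488 × 11.7) / [11.7 × (0.400 × 4.90 − 0.0488) − 1] = 104.8 / 21.36 = 4.905 mg/L.
Observed yield with endogenous decay: Y_obs = Y / (1 + k_d·θ_c) = 0.400 / (1 + 0.0488 × 11.7) = 0.400 / 1.571 = 0.2546 g VSS/g BOD₅.
Substrate removed = Q·(S₀ − S) = 356 m³/d × (1060 − 4.91) g/m³ = 3.76×10^5 g/d = 375.6 kg/d.
Biomass produced: P_X = Y_obs·Q·ΔS = 0.2546 × 375.6 ≈ 95.64 kg VSS/d.

P_X ≈ 95.6 kg VSS/d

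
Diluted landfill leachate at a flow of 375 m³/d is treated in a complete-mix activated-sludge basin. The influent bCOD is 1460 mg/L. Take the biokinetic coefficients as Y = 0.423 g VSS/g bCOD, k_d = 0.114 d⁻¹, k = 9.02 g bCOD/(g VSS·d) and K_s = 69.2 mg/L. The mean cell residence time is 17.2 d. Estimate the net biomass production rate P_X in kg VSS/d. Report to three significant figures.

From the Monod/SRT balance for a CMAS, S = K_s·(1+k_d θ_c)/[θ_c·(Y k − k_d) − 1] = 69.2 × (1 + 0.114 × 17.2) / [17.2 × (0.423 × 9.02 − 0.114) − 1] = 204.9 / 62.67 = 3.270 mg/L.
Y_obs = Y / (1 + k_d θ_c) = 0.423 / (1 + 0.114 × 17.2) = 0.423 / 2.961 = 0.1429.
Mass of bCOD removed per day: Q(S₀ − S) = 375 × 1457 g/m³ = 546.3 kg/d.
Biomass produced: P_X = Y_obs·Q·ΔS = 0.1429 × 546.3 ≈ 78.04 kg VSS/d.

P_X ≈ 78.0 kg VSS/d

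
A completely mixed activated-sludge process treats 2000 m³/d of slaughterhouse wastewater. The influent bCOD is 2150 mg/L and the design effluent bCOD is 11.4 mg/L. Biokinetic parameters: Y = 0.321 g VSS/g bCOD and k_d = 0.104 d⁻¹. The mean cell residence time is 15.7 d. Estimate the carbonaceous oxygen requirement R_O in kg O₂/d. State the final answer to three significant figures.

Y_obs = Y / (1 + k_d θ_c) = 0.321 / (1 + 0.104 × 15.7) = 0.321 / 2.633 = 0.1219.
Substrate removed = Q·(S₀ − S) = 2000 m³/d × (2150 − 11.4) g/m³ = 4.28×10^6 g/d = 4277 kg/d.
P_X = Y_obs·Q·(S₀ − S) = 0.1219 × 4277 = 521.5 kg VSS/d.
Carbonaceous O₂ demand = substrate oxidised − cell-mass equivalent = 4277 − 1.42 × 521.5 = 3537 kg O₂/d.

R_O ≈ 3540 kg O₂/d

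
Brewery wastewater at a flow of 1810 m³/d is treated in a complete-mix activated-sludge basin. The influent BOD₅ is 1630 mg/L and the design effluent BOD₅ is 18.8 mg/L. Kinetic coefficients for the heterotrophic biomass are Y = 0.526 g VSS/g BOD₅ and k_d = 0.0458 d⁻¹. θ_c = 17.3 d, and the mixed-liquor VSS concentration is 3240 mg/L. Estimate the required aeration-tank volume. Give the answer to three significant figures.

Rearranging the biomass balance for a CMAS with decay, V = Y·Q·ΔS·θ_c / [X·(1+k_d θ_c)] = 0.526 × 1810 × (1630 − 18.8) × 17.3 / [3240 × (1 + 0.0458 × 17.3)] = 2.65×10^7 / 5807 = 4570 m³.

V ≈ 4570 m³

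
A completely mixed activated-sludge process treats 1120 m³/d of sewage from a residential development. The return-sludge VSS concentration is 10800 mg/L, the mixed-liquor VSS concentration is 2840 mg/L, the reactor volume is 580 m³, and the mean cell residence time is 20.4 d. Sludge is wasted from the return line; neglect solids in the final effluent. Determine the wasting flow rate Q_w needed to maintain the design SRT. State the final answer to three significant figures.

Q_w ≈ 7.48 m³/d

θ_c = V·X/(Q_w·X_r) when wasting from the recycle, so Q_w = V·X/(θ_c·X_r) = 580.0 × 2840 / (20.4 × 10800) = 7.476 m³/d.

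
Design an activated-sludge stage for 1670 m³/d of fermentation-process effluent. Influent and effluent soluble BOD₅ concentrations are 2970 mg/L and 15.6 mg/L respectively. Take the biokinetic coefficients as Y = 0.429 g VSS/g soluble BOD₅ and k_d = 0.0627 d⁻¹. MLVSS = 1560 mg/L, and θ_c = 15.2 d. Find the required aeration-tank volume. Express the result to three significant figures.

V ≈ 10600 m³

Steady-state biomass mass balance: V·X·(1 + k_d·θ_c) = Y·Q·(S₀ − S)·θ_c, so V = 0.429 × 1670 × (2970 − 15.6) × 15.2 / [1560 × (1 + 0.0627 × 15.2)] = 3.22×10^7 / 3047 = 10560 m³.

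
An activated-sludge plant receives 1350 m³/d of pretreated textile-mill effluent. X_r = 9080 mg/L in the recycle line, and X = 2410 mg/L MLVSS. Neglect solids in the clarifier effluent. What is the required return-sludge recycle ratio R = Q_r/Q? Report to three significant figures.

R ≈ 0.361

Solids balance on the clarifier gives (1+R)X = R·X_r, so R = X/(X_r − X) = 2410 / (9080 − 2410) = 0.3613.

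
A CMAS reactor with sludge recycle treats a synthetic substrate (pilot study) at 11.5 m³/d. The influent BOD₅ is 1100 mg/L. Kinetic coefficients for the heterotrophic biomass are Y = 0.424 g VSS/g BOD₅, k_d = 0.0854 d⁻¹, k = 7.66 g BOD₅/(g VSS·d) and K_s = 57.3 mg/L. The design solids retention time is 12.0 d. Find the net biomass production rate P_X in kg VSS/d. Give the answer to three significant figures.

From the Monod/SRT balance for a CMAS, S = K_s·(1+k_d θ_c)/[θ_c·(Y k − k_d) − 1] = 57.3 × (1 + 0.0854 × 12.0) / [12.0 × (0.424 × 7.66 − 0.0854) − 1] = 116.0 / 36.95 = 3.140 mg/L.
Observed yield with endogenous decay: Y_obs = Y / (1 + k_d·θ_c) = 0.424 / (1 + 0.0854 × 12.0) = 0.424 / 2.025 = 0.2094 g VSS/g BOD₅.
ΔS = 1100 − 3.14 = 1097 mg/L, so the substrate removal rate is 11.5 × 1097/1000 = 12.61 kg BOD₅/d.
Biomass produced: P_X = Y_obs·Q·ΔS = 0.2094 × 12.61 ≈ 2.641 kg VSS/d.

P_X ≈ 2.64 kg VSS/d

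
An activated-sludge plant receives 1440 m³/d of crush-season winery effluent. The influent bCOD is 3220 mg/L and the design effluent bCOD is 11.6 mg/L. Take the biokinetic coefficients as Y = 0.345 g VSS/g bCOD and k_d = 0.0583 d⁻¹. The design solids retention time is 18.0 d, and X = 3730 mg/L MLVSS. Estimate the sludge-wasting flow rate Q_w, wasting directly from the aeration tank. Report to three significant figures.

From the SRT design equation V = Y Q (S₀−S) θ_c / [X (1 + k_d θ_c)] = 0.345 × 1440 × (3220 − 11.6) × 18.0 / [3730 × (1 + 0.0583 × 18.0)] = 2.87×10^7 / 7644 = 3753 m³.
For wasting at MLVSS concentration, Q_w = V/θ_c = 3753/18.0 = 208.5 m³/d.

Q_w ≈ 209 m³/d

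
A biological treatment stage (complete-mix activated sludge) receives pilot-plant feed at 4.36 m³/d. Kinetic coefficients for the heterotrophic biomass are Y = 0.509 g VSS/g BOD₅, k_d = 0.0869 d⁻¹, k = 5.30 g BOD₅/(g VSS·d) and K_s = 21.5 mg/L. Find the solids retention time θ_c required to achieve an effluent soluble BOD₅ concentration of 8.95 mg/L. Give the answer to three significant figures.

θ_c ≈ 1.42 d

Specific growth rate at S = 8.95 mg/L: μ = YkS/(K_s+S) = 0.509·5.30·8.95/(21.5+8.95) = 0.7929 d⁻¹.
θ_c = 1/(μ − k_d) = 1/(0.7929 − 0.0869) = 1/0.7060 = 1.416 d.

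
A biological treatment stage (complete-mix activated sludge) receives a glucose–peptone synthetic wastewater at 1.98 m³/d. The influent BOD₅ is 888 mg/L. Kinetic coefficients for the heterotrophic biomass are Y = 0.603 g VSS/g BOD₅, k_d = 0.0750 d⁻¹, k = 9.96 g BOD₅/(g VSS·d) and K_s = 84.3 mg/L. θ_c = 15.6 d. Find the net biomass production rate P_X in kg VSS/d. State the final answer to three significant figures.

From the Monod/SRT balance for a CMAS, S = K_s·(1+k_d θ_c)/[θ_c·(Y k − k_d) − 1] = 84.3 × (1 + 0.0750 × 15.6) / [15.6 × (0.603 × 9.96 − 0.0750) − 1] = 182.9 / 91.52 = 1.999 mg/L.
The observed yield is Y_obs = Y/(1 + k_d·θ_c) = 0.603 / (1 + 0.0750 × 15.6) = 0.603 / 2.170 = 0.2779 g VSS per g BOD₅ removed.
Mass of BOD₅ removed per day: Q(S₀ − S) = 1.98 × 886.0 g/m³ = 1.754 kg/d.
Net biomass production P_X = Y_obs × Q·(S₀ − S) = 0.2779 × 1.754 = 0.4875 kg VSS/d.

P_X ≈ 0.487 kg VSS/d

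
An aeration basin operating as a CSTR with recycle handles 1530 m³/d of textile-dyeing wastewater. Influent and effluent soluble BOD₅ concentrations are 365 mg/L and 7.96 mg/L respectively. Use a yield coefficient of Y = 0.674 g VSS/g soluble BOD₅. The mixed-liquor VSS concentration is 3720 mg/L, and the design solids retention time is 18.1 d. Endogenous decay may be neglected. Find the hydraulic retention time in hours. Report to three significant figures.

Biomass mass balance (decay neglected): V·X = Y·Q·(S₀ − S)·θ_c, so V = 0.674 × 1530 × (365 − 7.96) × 18.1 / 3720 = 1791 m³.
Hydraulic retention time τ = V/Q = 1791 / 1530 = 1.171 d = 28.10 h.

τ ≈ 28.1 h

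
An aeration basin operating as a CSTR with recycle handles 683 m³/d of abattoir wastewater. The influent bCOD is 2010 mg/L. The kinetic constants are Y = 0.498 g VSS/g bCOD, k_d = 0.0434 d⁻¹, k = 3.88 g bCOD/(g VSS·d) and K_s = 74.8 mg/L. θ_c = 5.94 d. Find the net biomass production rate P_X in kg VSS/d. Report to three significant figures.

Effluent substrate depends only on kinetics and SRT: S = K_s(1 + k_d θ_c) / [θ_c(Yk − k_d) − 1] = 74.8 × (1 + 0.0434 × 5.94) / [5.94 × (0.498 × 3.88 − 0.0434) − 1] = 94.08 / 10.22 = 9.206 mg/L.
Observed yield with endogenous decay: Y_obs = Y / (1 + k_d·θ_c) = 0.498 / (1 + 0.0434 × 5.94) = 0.498 / 1.258 = 0.3959 g VSS/g bCOD.
Substrate removed = Q·(S₀ − S) = 683 m³/d × (2010 − 9.21) g/m³ = 1.37×10^6 g/d = 1367 kg/d.
Biomass produced: P_X = Y_obs·Q·ΔS = 0.3959 × 1367 ≈ 541.1 kg VSS/d.

P_X ≈ 541 kg VSS/d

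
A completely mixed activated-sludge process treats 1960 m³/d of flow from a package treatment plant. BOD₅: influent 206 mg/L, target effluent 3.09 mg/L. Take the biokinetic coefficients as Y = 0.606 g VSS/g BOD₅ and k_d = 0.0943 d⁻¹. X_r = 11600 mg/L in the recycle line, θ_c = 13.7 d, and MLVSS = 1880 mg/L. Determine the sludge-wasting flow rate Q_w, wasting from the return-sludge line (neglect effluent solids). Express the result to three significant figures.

Q_w ≈ 9.07 m³/d

Rearranging the biomass balance for a CMAS with decay, V = Y·Q·ΔS·θ_c / [X·(1+k_d θ_c)] = 0.606 × 1960 × (206 − 3.09) × 13.7 / [1880 × (1 + 0.0943 × 13.7)] = 3.3×10^6 / 4309 = 766.3 m³.
θ_c = V·X/(Q_w·X_r) when wasting from the recycle, so Q_w = V·X/(θ_c·X_r) = 766.3 × 1880 / (13.7 × 11600) = 9.065 m³/d.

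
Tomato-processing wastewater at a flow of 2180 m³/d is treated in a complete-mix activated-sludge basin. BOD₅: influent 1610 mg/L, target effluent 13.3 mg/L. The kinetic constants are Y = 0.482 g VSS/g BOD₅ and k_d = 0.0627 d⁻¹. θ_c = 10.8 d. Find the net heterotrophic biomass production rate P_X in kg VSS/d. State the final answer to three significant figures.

P_X ≈ 1000 kg VSS/d

Observed yield with endogenous decay: Y_obs = Y / (1 + k_d·θ_c) = 0.482 / (1 + 0.0627 × 10.8) = 0.482 / 1.677 = 0.2874 g VSS/g BOD₅.
Q·(S₀ − S) = 2180 × (1610 − 13.3) × 10⁻³ = 3481 kg/d removed.
P_X = Y_obs · Q(S₀ − S) = 0.2874 × 3481 = 1000 kg VSS/d.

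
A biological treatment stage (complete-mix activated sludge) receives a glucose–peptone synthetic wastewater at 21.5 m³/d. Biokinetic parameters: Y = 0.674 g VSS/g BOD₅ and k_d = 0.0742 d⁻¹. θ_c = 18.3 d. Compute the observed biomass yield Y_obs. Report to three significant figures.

Y_obs ≈ 0.286 g VSS/g BOD₅

Observed yield with endogenous decay: Y_obs = Y / (1 + k_d·θ_c) = 0.674 / (1 + 0.0742 × 18.3) = 0.674 / 2.358 = 0.2859 g VSS/g BOD₅.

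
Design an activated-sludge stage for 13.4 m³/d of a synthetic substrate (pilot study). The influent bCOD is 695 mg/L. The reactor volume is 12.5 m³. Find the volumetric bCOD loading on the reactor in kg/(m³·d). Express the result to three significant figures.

L_v ≈ 0.745 kg bCOD/(m³·d)

Volumetric loading L_v = Q·S₀ / V = 13.4 × 695 g/m³ / 12.50 m³ = 745.0 g/(m³·d) = 0.7450 kg bCOD/(m³·d).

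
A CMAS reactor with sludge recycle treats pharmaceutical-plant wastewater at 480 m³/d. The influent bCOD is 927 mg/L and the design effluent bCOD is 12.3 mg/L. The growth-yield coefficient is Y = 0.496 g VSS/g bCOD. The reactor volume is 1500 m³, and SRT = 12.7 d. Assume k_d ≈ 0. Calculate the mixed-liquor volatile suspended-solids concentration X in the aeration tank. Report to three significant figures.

Without decay, X = Y Q (S₀−S) θ_c / V = 0.496 × 480 × (927 − 12.3) × 12.7 / 1500 = 1844 mg/L.

X ≈ 1840 mg/L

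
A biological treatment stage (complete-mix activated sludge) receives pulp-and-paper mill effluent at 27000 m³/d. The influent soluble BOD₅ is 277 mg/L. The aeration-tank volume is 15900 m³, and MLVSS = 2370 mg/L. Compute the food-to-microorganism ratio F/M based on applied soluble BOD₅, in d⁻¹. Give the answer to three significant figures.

F/M = applied load / biomass = Q·S₀/(V·X) = 27000 × 277 / (15900 × 2370) = 0.1985 d⁻¹.

F/M ≈ 0.198 d⁻¹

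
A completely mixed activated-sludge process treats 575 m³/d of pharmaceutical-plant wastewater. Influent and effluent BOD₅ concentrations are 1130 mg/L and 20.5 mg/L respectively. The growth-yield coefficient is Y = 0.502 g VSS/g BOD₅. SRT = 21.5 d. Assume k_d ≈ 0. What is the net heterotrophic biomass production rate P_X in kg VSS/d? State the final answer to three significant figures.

With endogenous decay neglected, the observed yield equals the true yield: Y_obs = Y = 0.502 g VSS/g BOD₅.
Substrate removed = Q·(S₀ − S) = 575 m³/d × (1130 − 20.5) g/m³ = 6.38×10^5 g/d = 638.0 kg/d.
P_X = Y_obs · Q(S₀ − S) = 0.5020 × 638.0 = 320.3 kg VSS/d.

P_X ≈ 320 kg VSS/d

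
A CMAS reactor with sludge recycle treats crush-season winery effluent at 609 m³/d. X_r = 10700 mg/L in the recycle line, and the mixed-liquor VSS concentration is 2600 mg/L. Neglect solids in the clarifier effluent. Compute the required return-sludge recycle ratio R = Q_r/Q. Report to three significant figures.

R = Q_r/Q = X/(X_r − X) = 2600 / (10700 − 2600) = 0.3210.

R ≈ 0.321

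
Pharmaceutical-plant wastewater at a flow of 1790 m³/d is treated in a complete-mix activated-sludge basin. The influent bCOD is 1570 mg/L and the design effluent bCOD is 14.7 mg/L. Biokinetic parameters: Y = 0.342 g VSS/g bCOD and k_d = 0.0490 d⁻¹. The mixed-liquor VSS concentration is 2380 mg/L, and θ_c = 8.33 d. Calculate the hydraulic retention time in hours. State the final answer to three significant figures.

τ ≈ 31.7 h

From the SRT design equation V = Y Q (S₀−S) θ_c / [X (1 + k_d θ_c)] = 0.342 × 1790 × (1570 − 14.7) × 8.33 / [2380 × (1 + 0.0490 × 8.33)] = 7.93×10^6 / 3351 = 2366 m³.
Hydraulic retention time τ = V/Q = 2366 / 1790 = 1.322 d = 31.73 h.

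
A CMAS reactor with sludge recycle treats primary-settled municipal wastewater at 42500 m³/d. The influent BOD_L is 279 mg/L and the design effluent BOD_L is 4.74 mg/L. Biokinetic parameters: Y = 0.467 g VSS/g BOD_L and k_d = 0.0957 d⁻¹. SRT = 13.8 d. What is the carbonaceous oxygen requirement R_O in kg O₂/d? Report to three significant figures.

Correct the yield for decay: Y_obs = Y/(1 + k_d θ_c) = 0.467 / (1 + 0.0957 × 13.8) = 0.467 / 2.321 = 0.2012.
Q·(S₀ − S) = 42500 × (279 − 4.74) × 10⁻³ = 11656 kg/d removed.
Net sludge production P_X = 0.2012 × 11656 = 2346 kg VSS/d.
R_O = Q·(S₀ − S) − 1.42·P_X = 11656 − 1.42 × 2346 = 8325 kg O₂/d.

R_O ≈ 8330 kg O₂/d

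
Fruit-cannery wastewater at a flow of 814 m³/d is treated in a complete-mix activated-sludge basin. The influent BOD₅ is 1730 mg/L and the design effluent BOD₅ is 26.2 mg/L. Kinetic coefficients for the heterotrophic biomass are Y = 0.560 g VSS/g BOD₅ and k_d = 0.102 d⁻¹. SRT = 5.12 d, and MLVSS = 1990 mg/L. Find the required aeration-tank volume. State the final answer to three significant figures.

Steady-state biomass mass balance: V·X·(1 + k_d·θ_c) = Y·Q·(S₀ − S)·θ_c, so V = 0.560 × 814 × (1730 − 26.2) × 5.12 / [1990 × (1 + 0.102 × 5.12)] = 3.98×10^6 / 3029 = 1313 m³.

V ≈ 1310 m³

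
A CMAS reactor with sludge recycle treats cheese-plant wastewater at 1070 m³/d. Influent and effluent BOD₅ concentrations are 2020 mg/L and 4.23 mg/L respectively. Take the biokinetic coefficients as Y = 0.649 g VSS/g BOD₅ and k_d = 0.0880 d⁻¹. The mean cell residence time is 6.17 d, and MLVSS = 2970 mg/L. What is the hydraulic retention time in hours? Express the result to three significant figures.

τ ≈ 42.3 h

From the SRT design equation V = Y Q (S₀−S) θ_c / [X (1 + k_d θ_c)] = 0.649 × 1070 × (2020 − 4.23) × 6.17 / [2970 × (1 + 0.0880 × 6.17)] = 8.64×10^6 / 4583 = 1885 m³.
HRT = V/Q = 1885 m³ / 1070 m³·d⁻¹ = 1.761 d × 24 = 42.27 h.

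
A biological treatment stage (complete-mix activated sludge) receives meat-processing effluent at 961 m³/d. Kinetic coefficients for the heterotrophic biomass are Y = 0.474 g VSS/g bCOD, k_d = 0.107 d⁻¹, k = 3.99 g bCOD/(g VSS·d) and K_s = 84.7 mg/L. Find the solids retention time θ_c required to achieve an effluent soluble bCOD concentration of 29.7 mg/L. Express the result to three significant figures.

From 1/θ_c = Y·k·S/(K_s + S) − k_d: Y·k·S/(K_s+S) = 0.474 × 3.99 × 29.7 / (84.7 + 29.7) = 0.4910 d⁻¹.
Then 1/θ_c = μ − k_d = 0.4910 − 0.107 = 0.3840 d⁻¹, giving θ_c = 2.604 d.

θ_c ≈ 2.60 d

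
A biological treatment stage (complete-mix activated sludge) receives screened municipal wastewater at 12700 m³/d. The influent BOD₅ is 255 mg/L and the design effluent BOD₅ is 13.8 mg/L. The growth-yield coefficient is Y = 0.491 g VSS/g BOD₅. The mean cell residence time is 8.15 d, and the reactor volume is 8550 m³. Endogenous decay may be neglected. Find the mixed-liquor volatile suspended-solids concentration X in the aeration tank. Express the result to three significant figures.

X ≈ 1430 mg/L

From V·X = Y·Q·(S₀ − S)·θ_c (decay neglected): X = 0.491 × 12700 × (255 − 13.8) × 8.15 / 8550 = 1434 mg/L.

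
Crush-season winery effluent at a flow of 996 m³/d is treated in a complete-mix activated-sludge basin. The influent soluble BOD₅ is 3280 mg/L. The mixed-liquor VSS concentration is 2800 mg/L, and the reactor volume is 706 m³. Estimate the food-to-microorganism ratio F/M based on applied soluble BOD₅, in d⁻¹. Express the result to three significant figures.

Food-to-microorganism ratio F/M = Q S₀ / (V X) = 996 × 3280 / (706.0 × 2800) = 1.653 d⁻¹.

F/M ≈ 1.65 d⁻¹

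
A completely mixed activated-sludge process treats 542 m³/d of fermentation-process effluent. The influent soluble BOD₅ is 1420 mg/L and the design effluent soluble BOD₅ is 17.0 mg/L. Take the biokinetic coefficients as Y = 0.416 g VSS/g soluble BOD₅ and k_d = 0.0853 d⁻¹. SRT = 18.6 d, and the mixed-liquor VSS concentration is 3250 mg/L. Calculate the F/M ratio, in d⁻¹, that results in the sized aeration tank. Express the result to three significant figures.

From the SRT design equation V = Y Q (S₀−S) θ_c / [X (1 + k_d θ_c)] = 0.416 × 542 × (1420 − 17.0) × 18.6 / [3250 × (1 + 0.0853 × 18.6)] = 5.88×10^6 / 8406 = 699.9 m³.
Food-to-microorganism ratio F/M = Q S₀ / (V X) = 542 × 1420 / (699.9 × 3250) = 0.3383 d⁻¹.

F/M ≈ 0.338 d⁻¹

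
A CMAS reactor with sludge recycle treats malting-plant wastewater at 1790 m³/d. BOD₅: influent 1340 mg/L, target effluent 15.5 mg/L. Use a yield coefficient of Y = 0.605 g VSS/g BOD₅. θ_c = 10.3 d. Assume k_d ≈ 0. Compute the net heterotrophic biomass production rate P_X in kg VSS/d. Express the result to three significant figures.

P_X ≈ 1430 kg VSS/d

With endogenous decay neglected, the observed yield equals the true yield: Y_obs = Y = 0.605 g VSS/g BOD₅.
Substrate removed = Q·(S₀ − S) = 1790 m³/d × (1340 − 15.5) g/m³ = 2.37×10^6 g/d = 2371 kg/d.
P_X = Y_obs · Q(S₀ − S) = 0.6050 × 2371 = 1434 kg VSS/d.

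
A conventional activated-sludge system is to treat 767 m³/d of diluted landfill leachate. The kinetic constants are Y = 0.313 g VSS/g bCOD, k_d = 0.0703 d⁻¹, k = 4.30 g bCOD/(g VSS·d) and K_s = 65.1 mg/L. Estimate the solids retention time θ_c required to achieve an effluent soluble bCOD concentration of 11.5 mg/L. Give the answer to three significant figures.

θ_c ≈ 7.59 d

At the target effluent, Y k S/(K_s+S) = 0.313×4.30×11.5/76.60 = 0.2021 d⁻¹.
1/θ_c = 0.2021 − 0.0703 = 0.1318 d⁻¹, so θ_c = 7.590 d.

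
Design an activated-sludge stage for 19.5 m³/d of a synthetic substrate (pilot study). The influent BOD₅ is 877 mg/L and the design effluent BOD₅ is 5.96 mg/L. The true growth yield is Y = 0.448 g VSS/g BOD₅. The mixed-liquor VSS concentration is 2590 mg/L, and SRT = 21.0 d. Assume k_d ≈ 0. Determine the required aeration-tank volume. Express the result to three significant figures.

With k_d = 0 the design equation reduces to V = Y Q (S₀−S) θ_c / X = 0.448 × 19.5 × (877 − 5.96) × 21.0 / 2590 = 61.70 m³.

V ≈ 61.7 m³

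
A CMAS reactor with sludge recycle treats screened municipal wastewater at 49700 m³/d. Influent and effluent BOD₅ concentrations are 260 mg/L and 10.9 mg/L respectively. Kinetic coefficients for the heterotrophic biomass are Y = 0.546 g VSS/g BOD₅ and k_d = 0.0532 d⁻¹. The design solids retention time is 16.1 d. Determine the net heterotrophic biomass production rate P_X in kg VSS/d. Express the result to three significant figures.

P_X ≈ 3640 kg VSS/d

Correct the yield for decay: Y_obs = Y/(1 + k_d θ_c) = 0.546 / (1 + 0.0532 × 16.1) = 0.546 / 1.857 = 0.2941.
Mass of BOD₅ removed per day: Q(S₀ − S) = 49700 × 249.1 g/m³ = 12380 kg/d.
P_X = Y_obs · Q(S₀ − S) = 0.2941 × 12380 = 3641 kg VSS/d.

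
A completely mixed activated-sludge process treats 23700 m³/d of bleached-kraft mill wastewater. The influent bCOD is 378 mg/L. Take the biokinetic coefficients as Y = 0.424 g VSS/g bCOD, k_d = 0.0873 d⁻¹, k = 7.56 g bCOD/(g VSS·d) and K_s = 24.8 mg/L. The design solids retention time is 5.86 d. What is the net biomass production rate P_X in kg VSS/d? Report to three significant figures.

P_X ≈ 2500 kg VSS/d

For a completely mixed reactor with recycle the Lawrence–McCarty relation gives S = K_s·(1 + k_d·θ_c) / [θ_c·(Y·k − k_d) − 1] = 24.8 × (1 + 0.0873 × 5.86) / [5.86 × (0.424 × 7.56 − 0.0873) − 1] = 37.49 / 17.27 = 2.170 mg/L.
Correct the yield for decay: Y_obs = Y/(1 + k_d θ_c) = 0.424 / (1 + 0.0873 × 5.86) = 0.424 / 1.512 = 0.2805.
ΔS = 378 − 2.17 = 375.8 mg/L, so the substrate removal rate is 23700 × 375.8/1000 = 8907 kg bCOD/d.
Net biomass production P_X = Y_obs × Q·(S₀ − S) = 0.2805 × 8907 = 2498 kg VSS/d.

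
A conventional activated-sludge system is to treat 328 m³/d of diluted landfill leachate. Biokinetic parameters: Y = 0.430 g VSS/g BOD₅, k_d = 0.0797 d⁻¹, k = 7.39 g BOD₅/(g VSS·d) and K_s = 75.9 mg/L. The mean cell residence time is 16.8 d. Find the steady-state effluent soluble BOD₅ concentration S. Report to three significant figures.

For a completely mixed reactor with recycle the Lawrence–McCarty relation gives S = K_s·(1 + k_d·θ_c) / [θ_c·(Y·k − k_d) − 1] = 75.9 × (1 + 0.0797 × 16.8) / [16.8 × (0.430 × 7.39 − 0.0797) − 1] = 177.5 / 51.05 = 3.478 mg/L.

S ≈ 3.48 mg/L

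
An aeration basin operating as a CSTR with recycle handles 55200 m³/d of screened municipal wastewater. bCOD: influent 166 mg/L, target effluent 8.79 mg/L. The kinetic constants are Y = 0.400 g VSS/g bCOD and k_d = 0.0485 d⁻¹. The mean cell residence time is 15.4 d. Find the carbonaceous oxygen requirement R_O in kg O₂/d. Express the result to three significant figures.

The observed yield is Y_obs = Y/(1 + k_d·θ_c) = 0.400 / (1 + 0.0485 × 15.4) = 0.400 / 1.747 = 0.2290 g VSS per g bCOD removed.
Substrate removed = Q·(S₀ − S) = 55200 m³/d × (166 − 8.79) g/m³ = 8.68×10^6 g/d = 8678 kg/d.
Net sludge production P_X = 0.2290 × 8678 = 1987 kg VSS/d.
Carbonaceous O₂ demand = substrate oxidised − cell-mass equivalent = 8678 − 1.42 × 1987 = 5856 kg O₂/d.

R_O ≈ 5860 kg O₂/d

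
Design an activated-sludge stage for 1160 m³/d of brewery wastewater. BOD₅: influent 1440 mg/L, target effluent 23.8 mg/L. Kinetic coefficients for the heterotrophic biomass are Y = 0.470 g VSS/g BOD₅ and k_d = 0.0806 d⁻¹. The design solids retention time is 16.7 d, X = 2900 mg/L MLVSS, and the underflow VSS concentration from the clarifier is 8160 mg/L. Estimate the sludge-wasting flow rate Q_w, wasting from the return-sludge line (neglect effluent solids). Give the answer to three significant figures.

Steady-state biomass mass balance: V·X·(1 + k_d·θ_c) = Y·Q·(S₀ − S)·θ_c, so V = 0.470 × 1160 × (1440 − 23.8) × 16.7 / [2900 × (1 + 0.0806 × 16.7)] = 1.29×10^7 / 6803 = 1895 m³.
Q_w = (V·X)/(θ_c X_r) = 1895 × 2900 / (16.7 × 8160) = 40.33 m³/d.

Q_w ≈ 40.3 m³/d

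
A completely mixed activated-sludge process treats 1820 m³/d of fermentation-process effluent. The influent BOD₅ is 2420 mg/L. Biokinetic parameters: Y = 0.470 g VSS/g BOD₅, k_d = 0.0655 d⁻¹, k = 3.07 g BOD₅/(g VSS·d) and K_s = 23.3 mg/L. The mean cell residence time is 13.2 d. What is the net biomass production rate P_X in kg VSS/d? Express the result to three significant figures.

For a completely mixed reactor with recycle the Lawrence–McCarty relation gives S = K_s·(1 + k_d·θ_c) / [θ_c·(Y·k − k_d) − 1] = 23.3 × (1 + 0.0655 × 13.2) / [13.2 × (0.470 × 3.07 − 0.0655) − 1] = 43.45 / 17.18 = 2.529 mg/L.
The observed yield is Y_obs = Y/(1 + k_d·θ_c) = 0.470 / (1 + 0.0655 × 13.2) = 0.470 / 1.865 = 0.2521 g VSS per g BOD₅ removed.
Substrate removed = Q·(S₀ − S) = 1820 m³/d × (2420 − 2.53) g/m³ = 4.4×10^6 g/d = 4400 kg/d.
So the net sludge growth is P_X = 0.2521 × 4400 = 1109 kg VSS/d.

P_X ≈ 1110 kg VSS/d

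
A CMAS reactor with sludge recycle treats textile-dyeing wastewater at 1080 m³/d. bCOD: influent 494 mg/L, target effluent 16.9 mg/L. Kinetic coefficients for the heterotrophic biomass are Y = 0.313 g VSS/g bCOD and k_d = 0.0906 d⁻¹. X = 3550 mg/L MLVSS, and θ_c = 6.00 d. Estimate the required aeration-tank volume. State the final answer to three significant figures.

V ≈ 177 m³

From the SRT design equation V = Y Q (S₀−S) θ_c / [X (1 + k_d θ_c)] = 0.313 × 1080 × (494 − 16.9) × 6.00 / [3550 × (1 + 0.0906 × 6.00)] = 9.68×10^5 / 5480 = 176.6 m³.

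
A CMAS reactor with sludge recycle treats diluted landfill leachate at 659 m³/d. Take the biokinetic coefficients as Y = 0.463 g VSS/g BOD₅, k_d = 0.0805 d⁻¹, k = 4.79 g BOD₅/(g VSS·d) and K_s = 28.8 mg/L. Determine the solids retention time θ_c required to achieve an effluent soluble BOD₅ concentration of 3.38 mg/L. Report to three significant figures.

θ_c ≈ 6.56 d

At the target effluent, Y k S/(K_s+S) = 0.463×4.79×3.38/32.18 = 0.2329 d⁻¹.
Then 1/θ_c = μ − k_d = 0.2329 − 0.0805 = 0.1524 d⁻¹, giving θ_c = 6.560 d.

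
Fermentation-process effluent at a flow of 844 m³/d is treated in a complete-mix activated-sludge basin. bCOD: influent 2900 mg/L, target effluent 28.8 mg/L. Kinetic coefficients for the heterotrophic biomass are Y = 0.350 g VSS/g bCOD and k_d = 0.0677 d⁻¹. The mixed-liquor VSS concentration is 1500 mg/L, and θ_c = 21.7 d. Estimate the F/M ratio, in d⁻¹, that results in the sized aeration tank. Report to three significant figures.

From the SRT design equation V = Y Q (S₀−S) θ_c / [X (1 + k_d θ_c)] = 0.350 × 844 × (2900 − 28.8) × 21.7 / [1500 × (1 + 0.0677 × 21.7)] = 1.84×10^7 / 3704 = 4969 m³.
F/M = applied load / biomass = Q·S₀/(V·X) = 844 × 2900 / (4969 × 1500) = 0.3284 d⁻¹.

F/M ≈ 0.328 d⁻¹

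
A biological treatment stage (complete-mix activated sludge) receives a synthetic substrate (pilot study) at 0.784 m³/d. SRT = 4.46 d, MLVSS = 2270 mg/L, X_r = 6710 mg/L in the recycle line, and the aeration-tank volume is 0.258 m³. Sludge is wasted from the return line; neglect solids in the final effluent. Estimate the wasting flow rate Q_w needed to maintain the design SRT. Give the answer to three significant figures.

Q_w = (V·X)/(θ_c X_r) = 0.2580 × 2270 / (4.46 × 6710) = 0.01957 m³/d.

Q_w ≈ 0.0196 m³/d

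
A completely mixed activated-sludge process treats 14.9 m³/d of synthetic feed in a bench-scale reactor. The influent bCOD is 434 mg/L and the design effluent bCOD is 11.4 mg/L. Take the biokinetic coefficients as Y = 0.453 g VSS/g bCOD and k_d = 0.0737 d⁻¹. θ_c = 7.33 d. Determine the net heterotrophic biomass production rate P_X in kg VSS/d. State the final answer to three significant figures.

The observed yield is Y_obs = Y/(1 + k_d·θ_c) = 0.453 / (1 + 0.0737 × 7.33) = 0.453 / 1.540 = 0.2941 g VSS per g bCOD removed.
ΔS = 434 − 11.4 = 422.6 mg/L, so the substrate removal rate is 14.9 × 422.6/1000 = 6.297 kg bCOD/d.
P_X = Y_obs · Q(S₀ − S) = 0.2941 × 6.297 = 1.852 kg VSS/d.

P_X ≈ 1.85 kg VSS/d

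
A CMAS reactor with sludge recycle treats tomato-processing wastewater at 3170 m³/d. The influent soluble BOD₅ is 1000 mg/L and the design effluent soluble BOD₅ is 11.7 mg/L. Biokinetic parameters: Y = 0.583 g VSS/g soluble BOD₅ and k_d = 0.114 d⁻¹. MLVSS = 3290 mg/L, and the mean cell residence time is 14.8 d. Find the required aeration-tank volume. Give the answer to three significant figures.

From the SRT design equation V = Y Q (S₀−S) θ_c / [X (1 + k_d θ_c)] = 0.583 × 3170 × (1000 − 11.7) × 14.8 / [3290 × (1 + 0.114 × 14.8)] = 2.7×10^7 / 8841 = 3058 m³.

V ≈ 3060 m³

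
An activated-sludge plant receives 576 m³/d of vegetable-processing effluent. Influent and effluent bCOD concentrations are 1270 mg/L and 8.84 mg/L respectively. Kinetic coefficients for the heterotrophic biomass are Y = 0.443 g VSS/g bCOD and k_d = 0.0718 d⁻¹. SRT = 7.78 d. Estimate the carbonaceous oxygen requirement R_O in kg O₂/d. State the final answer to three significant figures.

R_O ≈ 433 kg O₂/d

Y_obs = Y / (1 + k_d θ_c) = 0.443 / (1 + 0.0718 × 7.78) = 0.443 / 1.559 = 0.2842.
Substrate removed = Q·(S₀ − S) = 576 m³/d × (1270 − 8.84) g/m³ = 7.26×10^5 g/d = 726.4 kg/d.
Biomass synthesised: P_X = Y_obs × 726.4 = 206.5 kg VSS/d.
R_O = Q·(S₀ − S) − 1.42·P_X = 726.4 − 1.42 × 206.5 = 433.2 kg O₂/d.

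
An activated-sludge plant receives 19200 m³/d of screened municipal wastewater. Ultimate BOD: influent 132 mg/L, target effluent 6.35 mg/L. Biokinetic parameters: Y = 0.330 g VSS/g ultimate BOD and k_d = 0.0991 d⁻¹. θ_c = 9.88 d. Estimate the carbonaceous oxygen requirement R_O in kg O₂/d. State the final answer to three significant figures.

The observed yield is Y_obs = Y/(1 + k_d·θ_c) = 0.330 / (1 + 0.0991 × 9.88) = 0.330 / 1.979 = 0.1667 g VSS per g ultimate BOD removed.
Substrate removed = Q·(S₀ − S) = 19200 m³/d × (132 − 6.35) g/m³ = 2.41×10^6 g/d = 2412 kg/d.
P_X = Y_obs·Q·(S₀ − S) = 0.1667 × 2412 = 402.3 kg VSS/d.
R_O = Q·(S₀ − S) − 1.42·P_X = 2412 − 1.42 × 402.3 = 1841 kg O₂/d.

R_O ≈ 1840 kg O₂/d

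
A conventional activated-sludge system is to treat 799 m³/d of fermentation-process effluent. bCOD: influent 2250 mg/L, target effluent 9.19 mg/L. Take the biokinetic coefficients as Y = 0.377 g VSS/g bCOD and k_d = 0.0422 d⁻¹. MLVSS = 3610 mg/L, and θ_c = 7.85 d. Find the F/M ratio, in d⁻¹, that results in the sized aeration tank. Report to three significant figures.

Rearranging the biomass balance for a CMAS with decay, V = Y·Q·ΔS·θ_c / [X·(1+k_d θ_c)] = 0.377 × 799 × (2250 − 9.19) × 7.85 / [3610 × (1 + 0.0422 × 7.85)] = 5.3×10^6 / 4806 = 1103 m³.
F/M = Q·S₀ / (V·X) = 799 × 2250 / (1103 × 3610) = 0.4517 g bCOD·(g VSS·d)⁻¹.

F/M ≈ 0.452 d⁻¹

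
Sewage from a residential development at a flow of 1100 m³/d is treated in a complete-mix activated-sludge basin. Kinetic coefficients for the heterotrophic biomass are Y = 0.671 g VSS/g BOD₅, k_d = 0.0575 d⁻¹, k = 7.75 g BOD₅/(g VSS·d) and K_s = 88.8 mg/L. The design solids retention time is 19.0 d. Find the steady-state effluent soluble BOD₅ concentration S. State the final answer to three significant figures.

S ≈ 1.92 mg/L

From the Monod/SRT balance for a CMAS, S = K_s·(1+k_d θ_c)/[θ_c·(Y k − k_d) − 1] = 88.8 × (1 + 0.0575 × 19.0) / [19.0 × (0.671 × 7.75 − 0.0575) − 1] = 185.8 / 96.71 = 1.921 mg/L.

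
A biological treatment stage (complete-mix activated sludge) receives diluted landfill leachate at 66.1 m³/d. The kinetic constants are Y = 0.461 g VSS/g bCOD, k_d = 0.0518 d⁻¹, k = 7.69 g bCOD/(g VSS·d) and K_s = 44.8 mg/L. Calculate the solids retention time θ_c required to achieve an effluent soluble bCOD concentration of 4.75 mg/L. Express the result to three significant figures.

Specific growth rate at S = 4.75 mg/L: μ = YkS/(K_s+S) = 0.461·7.69·4.75/(44.8+4.75) = 0.3398 d⁻¹.
Then 1/θ_c = μ − k_d = 0.3398 − 0.0518 = 0.2880 d⁻¹, giving θ_c = 3.472 d.

θ_c ≈ 3.47 d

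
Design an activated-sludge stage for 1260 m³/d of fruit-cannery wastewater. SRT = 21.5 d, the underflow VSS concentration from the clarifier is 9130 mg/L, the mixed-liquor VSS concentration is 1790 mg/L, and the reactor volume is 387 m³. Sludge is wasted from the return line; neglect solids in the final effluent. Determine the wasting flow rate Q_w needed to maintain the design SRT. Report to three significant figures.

Wasting from the return line (neglecting effluent solids): Q_w = V·X / (θ_c·X_r) = 387.0 × 1790 / (21.5 × 9130) = 3.529 m³/d.

Q_w ≈ 3.53 m³/d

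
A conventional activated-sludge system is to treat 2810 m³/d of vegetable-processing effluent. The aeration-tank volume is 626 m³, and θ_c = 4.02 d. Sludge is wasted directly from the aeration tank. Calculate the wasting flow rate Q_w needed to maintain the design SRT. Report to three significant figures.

Q_w ≈ 156 m³/d

With mixed-liquor wasting, θ_c = V/Q_w, so Q_w = V/θ_c = 626.0/4.02 = 155.7 m³/d.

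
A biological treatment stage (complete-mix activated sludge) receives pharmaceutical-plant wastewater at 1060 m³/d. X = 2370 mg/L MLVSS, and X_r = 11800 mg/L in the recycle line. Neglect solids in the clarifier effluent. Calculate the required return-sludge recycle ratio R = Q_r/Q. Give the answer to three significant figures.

Mass balance around the secondary clarifier (neglecting effluent solids): R = X / (X_r − X) = 2370 / (11800 − 2370) = 0.2513.

R ≈ 0.251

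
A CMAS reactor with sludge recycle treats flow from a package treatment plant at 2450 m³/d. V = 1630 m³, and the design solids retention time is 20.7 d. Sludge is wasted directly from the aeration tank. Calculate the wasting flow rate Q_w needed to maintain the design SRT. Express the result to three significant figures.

For wasting at MLVSS concentration, Q_w = V/θ_c = 1630/20.7 = 78.74 m³/d.

Q_w ≈ 78.7 m³/d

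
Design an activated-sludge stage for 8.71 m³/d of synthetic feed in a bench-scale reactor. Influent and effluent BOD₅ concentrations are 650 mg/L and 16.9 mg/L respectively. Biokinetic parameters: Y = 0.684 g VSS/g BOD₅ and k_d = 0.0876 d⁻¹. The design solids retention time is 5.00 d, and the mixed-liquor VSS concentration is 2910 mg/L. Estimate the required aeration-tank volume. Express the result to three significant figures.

V ≈ 4.51 m³

Rearranging the biomass balance for a CMAS with decay, V = Y·Q·ΔS·θ_c / [X·(1+k_d θ_c)] = 0.684 × 8.71 × (650 − 16.9) × 5.00 / [2910 × (1 + 0.0876 × 5.00)] = 1.89×10^4 / 4185 = 4.507 m³.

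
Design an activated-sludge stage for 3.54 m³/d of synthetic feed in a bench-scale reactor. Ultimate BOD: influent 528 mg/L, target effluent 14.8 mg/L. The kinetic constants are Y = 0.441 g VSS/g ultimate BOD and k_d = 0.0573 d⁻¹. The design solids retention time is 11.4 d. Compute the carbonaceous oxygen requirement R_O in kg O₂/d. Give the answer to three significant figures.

Observed yield with endogenous decay: Y_obs = Y / (1 + k_d·θ_c) = 0.441 / (1 + 0.0573 × 11.4) = 0.441 / 1.653 = 0.2668 g VSS/g ultimate BOD.
Q·(S₀ − S) = 3.54 × (528 − 14.8) × 10⁻³ = 1.817 kg/d removed.
Biomass synthesised: P_X = Y_obs × 1.817 = 0.4846 kg VSS/d.
Carbonaceous O₂ demand = substrate oxidised − cell-mass equivalent = 1.817 − 1.42 × 0.4846 = 1.129 kg O₂/d.

R_O ≈ 1.13 kg O₂/d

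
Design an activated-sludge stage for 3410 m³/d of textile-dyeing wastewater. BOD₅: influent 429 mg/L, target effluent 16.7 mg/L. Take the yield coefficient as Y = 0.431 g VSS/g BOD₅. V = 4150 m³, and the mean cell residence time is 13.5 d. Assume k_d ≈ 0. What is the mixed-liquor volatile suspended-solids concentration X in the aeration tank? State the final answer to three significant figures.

Without decay, X = Y Q (S₀−S) θ_c / V = 0.431 × 3410 × (429 − 16.7) × 13.5 / 4150 = 1971 mg/L.

X ≈ 1970 mg/L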